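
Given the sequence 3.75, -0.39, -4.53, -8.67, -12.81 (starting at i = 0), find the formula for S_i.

Check differences: -0.39 - 3.75 = -4.14
-4.53 - -0.39 = -4.14
Common difference d = -4.14.
First term a = 3.75.
Formula: S_i = 3.75 - 4.14*i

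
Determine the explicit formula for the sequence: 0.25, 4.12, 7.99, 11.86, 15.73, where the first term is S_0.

Check differences: 4.12 - 0.25 = 3.87
7.99 - 4.12 = 3.87
Common difference d = 3.87.
First term a = 0.25.
Formula: S_i = 0.25 + 3.87*i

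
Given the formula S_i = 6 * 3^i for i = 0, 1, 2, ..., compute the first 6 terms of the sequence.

This is a geometric sequence.
i=0: S_0 = 6 * 3^0 = 6
i=1: S_1 = 6 * 3^1 = 18
i=2: S_2 = 6 * 3^2 = 54
i=3: S_3 = 6 * 3^3 = 162
i=4: S_4 = 6 * 3^4 = 486
i=5: S_5 = 6 * 3^5 = 1458
The first 6 terms are: [6, 18, 54, 162, 486, 1458]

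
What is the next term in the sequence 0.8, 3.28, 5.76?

Differences: 3.28 - 0.8 = 2.48
This is an arithmetic sequence with common difference d = 2.48.
Next term = 5.76 + 2.48 = 8.24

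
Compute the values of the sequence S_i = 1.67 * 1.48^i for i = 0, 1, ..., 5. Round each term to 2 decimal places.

This is a geometric sequence.
i=0: S_0 = 1.67 * 1.48^0 = 1.67
i=1: S_1 = 1.67 * 1.48^1 ≈ 2.47
i=2: S_2 = 1.67 * 1.48^2 ≈ 3.66
i=3: S_3 = 1.67 * 1.48^3 ≈ 5.41
i=4: S_4 = 1.67 * 1.48^4 ≈ 8.01
i=5: S_5 = 1.67 * 1.48^5 ≈ 11.86
The first 6 terms are: [1.67, 2.47, 3.66, 5.41, 8.01, 11.86]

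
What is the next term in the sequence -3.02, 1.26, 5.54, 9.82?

Differences: 1.26 - -3.02 = 4.28
This is an arithmetic sequence with common difference d = 4.28.
Next term = 9.82 + 4.28 = 14.1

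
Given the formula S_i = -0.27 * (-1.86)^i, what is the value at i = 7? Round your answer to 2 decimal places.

S_7 = -0.27 * (-1.86)^7 ≈ -0.27 * -77.0177 ≈ 20.79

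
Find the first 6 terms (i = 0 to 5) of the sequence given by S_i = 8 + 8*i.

This is an arithmetic sequence.
i=0: S_0 = 8 + 8*0 = 8
i=1: S_1 = 8 + 8*1 = 16
i=2: S_2 = 8 + 8*2 = 24
i=3: S_3 = 8 + 8*3 = 32
i=4: S_4 = 8 + 8*4 = 40
i=5: S_5 = 8 + 8*5 = 48
The first 6 terms are: [8, 16, 24, 32, 40, 48]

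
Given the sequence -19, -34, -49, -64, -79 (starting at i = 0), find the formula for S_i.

Check differences: -34 - -19 = -15
-49 - -34 = -15
Common difference d = -15.
First term a = -19.
Formula: S_i = -19 - 15*i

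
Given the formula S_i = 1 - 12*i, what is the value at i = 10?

S_10 = 1 + -12*10 = 1 + -120 = -119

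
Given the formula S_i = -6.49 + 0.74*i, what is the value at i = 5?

S_5 = -6.49 + 0.74*5 = -6.49 + 3.7 = -2.79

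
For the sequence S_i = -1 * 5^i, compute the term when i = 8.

S_8 = -1 * 5^8 = -1 * 390625 = -390625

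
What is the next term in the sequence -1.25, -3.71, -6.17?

Differences: -3.71 - -1.25 = -2.46
This is an arithmetic sequence with common difference d = -2.46.
Next term = -6.17 + -2.46 = -8.63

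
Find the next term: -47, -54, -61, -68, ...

Differences: -54 - -47 = -7
This is an arithmetic sequence with common difference d = -7.
Next term = -68 + -7 = -75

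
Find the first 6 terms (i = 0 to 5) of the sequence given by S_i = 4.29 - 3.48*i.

This is an arithmetic sequence.
i=0: S_0 = 4.29 + -3.48*0 = 4.29
i=1: S_1 = 4.29 + -3.48*1 = 0.81
i=2: S_2 = 4.29 + -3.48*2 = -2.67
i=3: S_3 = 4.29 + -3.48*3 = -6.15
i=4: S_4 = 4.29 + -3.48*4 = -9.63
i=5: S_5 = 4.29 + -3.48*5 = -13.11
The first 6 terms are: [4.29, 0.81, -2.67, -6.15, -9.63, -13.11]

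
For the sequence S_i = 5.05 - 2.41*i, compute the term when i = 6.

S_6 = 5.05 + -2.41*6 = 5.05 + -14.46 = -9.41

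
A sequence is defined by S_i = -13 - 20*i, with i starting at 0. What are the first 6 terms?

This is an arithmetic sequence.
i=0: S_0 = -13 + -20*0 = -13
i=1: S_1 = -13 + -20*1 = -33
i=2: S_2 = -13 + -20*2 = -53
i=3: S_3 = -13 + -20*3 = -73
i=4: S_4 = -13 + -20*4 = -93
i=5: S_5 = -13 + -20*5 = -113
The first 6 terms are: [-13, -33, -53, -73, -93, -113]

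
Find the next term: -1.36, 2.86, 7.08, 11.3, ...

Differences: 2.86 - -1.36 = 4.22
This is an arithmetic sequence with common difference d = 4.22.
Next term = 11.3 + 4.22 = 15.52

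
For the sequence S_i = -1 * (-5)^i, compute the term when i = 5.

S_5 = -1 * (-5)^5 = -1 * -3125 = 3125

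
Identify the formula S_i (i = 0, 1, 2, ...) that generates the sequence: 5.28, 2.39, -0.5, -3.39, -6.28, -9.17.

Check differences: 2.39 - 5.28 = -2.89
-0.5 - 2.39 = -2.89
Common difference d = -2.89.
First term a = 5.28.
Formula: S_i = 5.28 - 2.89*i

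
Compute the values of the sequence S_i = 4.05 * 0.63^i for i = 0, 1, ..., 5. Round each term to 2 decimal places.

This is a geometric sequence.
i=0: S_0 = 4.05 * 0.63^0 = 4.05
i=1: S_1 = 4.05 * 0.63^1 ≈ 2.55
i=2: S_2 = 4.05 * 0.63^2 ≈ 1.61
i=3: S_3 = 4.05 * 0.63^3 ≈ 1.01
i=4: S_4 = 4.05 * 0.63^4 ≈ 0.64
i=5: S_5 = 4.05 * 0.63^5 ≈ 0.4
The first 6 terms are: [4.05, 2.55, 1.61, 1.01, 0.64, 0.4]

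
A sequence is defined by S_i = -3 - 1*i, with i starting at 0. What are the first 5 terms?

This is an arithmetic sequence.
i=0: S_0 = -3 + -1*0 = -3
i=1: S_1 = -3 + -1*1 = -4
i=2: S_2 = -3 + -1*2 = -5
i=3: S_3 = -3 + -1*3 = -6
i=4: S_4 = -3 + -1*4 = -7
The first 5 terms are: [-3, -4, -5, -6, -7]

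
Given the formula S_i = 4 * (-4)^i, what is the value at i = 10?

S_10 = 4 * (-4)^10 = 4 * 1048576 = 4194304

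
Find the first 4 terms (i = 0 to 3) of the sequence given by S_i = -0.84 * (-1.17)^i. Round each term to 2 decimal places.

This is a geometric sequence.
i=0: S_0 = -0.84 * (-1.17)^0 = -0.84
i=1: S_1 = -0.84 * (-1.17)^1 ≈ 0.98
i=2: S_2 = -0.84 * (-1.17)^2 ≈ -1.15
i=3: S_3 = -0.84 * (-1.17)^3 ≈ 1.35
The first 4 terms are: [-0.84, 0.98, -1.15, 1.35]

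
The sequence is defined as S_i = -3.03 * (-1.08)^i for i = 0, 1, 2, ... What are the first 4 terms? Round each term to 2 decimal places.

This is a geometric sequence.
i=0: S_0 = -3.03 * (-1.08)^0 = -3.03
i=1: S_1 = -3.03 * (-1.08)^1 ≈ 3.27
i=2: S_2 = -3.03 * (-1.08)^2 ≈ -3.53
i=3: S_3 = -3.03 * (-1.08)^3 ≈ 3.82
The first 4 terms are: [-3.03, 3.27, -3.53, 3.82]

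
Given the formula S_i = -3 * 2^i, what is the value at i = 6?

S_6 = -3 * 2^6 = -3 * 64 = -192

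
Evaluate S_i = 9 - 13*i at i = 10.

S_10 = 9 + -13*10 = 9 + -130 = -121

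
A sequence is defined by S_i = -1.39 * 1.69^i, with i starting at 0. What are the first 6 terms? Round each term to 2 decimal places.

This is a geometric sequence.
i=0: S_0 = -1.39 * 1.69^0 = -1.39
i=1: S_1 = -1.39 * 1.69^1 ≈ -2.35
i=2: S_2 = -1.39 * 1.69^2 ≈ -3.97
i=3: S_3 = -1.39 * 1.69^3 ≈ -6.71
i=4: S_4 = -1.39 * 1.69^4 ≈ -11.34
i=5: S_5 = -1.39 * 1.69^5 ≈ -19.16
The first 6 terms are: [-1.39, -2.35, -3.97, -6.71, -11.34, -19.16]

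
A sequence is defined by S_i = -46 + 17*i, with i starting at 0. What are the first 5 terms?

This is an arithmetic sequence.
i=0: S_0 = -46 + 17*0 = -46
i=1: S_1 = -46 + 17*1 = -29
i=2: S_2 = -46 + 17*2 = -12
i=3: S_3 = -46 + 17*3 = 5
i=4: S_4 = -46 + 17*4 = 22
The first 5 terms are: [-46, -29, -12, 5, 22]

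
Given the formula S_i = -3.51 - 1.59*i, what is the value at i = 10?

S_10 = -3.51 + -1.59*10 = -3.51 + -15.9 = -19.41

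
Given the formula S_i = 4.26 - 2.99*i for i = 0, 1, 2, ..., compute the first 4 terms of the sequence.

This is an arithmetic sequence.
i=0: S_0 = 4.26 + -2.99*0 = 4.26
i=1: S_1 = 4.26 + -2.99*1 = 1.27
i=2: S_2 = 4.26 + -2.99*2 = -1.72
i=3: S_3 = 4.26 + -2.99*3 = -4.71
The first 4 terms are: [4.26, 1.27, -1.72, -4.71]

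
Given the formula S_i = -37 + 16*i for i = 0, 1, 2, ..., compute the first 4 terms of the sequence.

This is an arithmetic sequence.
i=0: S_0 = -37 + 16*0 = -37
i=1: S_1 = -37 + 16*1 = -21
i=2: S_2 = -37 + 16*2 = -5
i=3: S_3 = -37 + 16*3 = 11
The first 4 terms are: [-37, -21, -5, 11]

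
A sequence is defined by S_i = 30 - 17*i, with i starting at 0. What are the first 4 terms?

This is an arithmetic sequence.
i=0: S_0 = 30 + -17*0 = 30
i=1: S_1 = 30 + -17*1 = 13
i=2: S_2 = 30 + -17*2 = -4
i=3: S_3 = 30 + -17*3 = -21
The first 4 terms are: [30, 13, -4, -21]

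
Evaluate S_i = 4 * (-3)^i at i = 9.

S_9 = 4 * (-3)^9 = 4 * -19683 = -78732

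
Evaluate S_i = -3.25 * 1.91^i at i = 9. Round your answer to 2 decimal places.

S_9 = -3.25 * 1.91^9 ≈ -3.25 * 338.2987 ≈ -1099.47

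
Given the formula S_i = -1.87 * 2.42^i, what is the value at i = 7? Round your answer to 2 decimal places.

S_7 = -1.87 * 2.42^7 ≈ -1.87 * 486.0798 ≈ -908.97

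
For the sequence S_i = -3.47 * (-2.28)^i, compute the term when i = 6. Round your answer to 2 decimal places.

S_6 = -3.47 * (-2.28)^6 ≈ -3.47 * 140.4782 ≈ -487.46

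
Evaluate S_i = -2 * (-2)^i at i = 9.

S_9 = -2 * (-2)^9 = -2 * -512 = 1024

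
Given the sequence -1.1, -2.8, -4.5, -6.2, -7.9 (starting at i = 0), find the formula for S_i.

Check differences: -2.8 - -1.1 = -1.7
-4.5 - -2.8 = -1.7
Common difference d = -1.7.
First term a = -1.1.
Formula: S_i = -1.10 - 1.70*i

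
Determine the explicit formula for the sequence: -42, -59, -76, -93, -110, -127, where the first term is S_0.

Check differences: -59 - -42 = -17
-76 - -59 = -17
Common difference d = -17.
First term a = -42.
Formula: S_i = -42 - 17*i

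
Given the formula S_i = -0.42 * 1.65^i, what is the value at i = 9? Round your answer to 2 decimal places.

S_9 = -0.42 * 1.65^9 ≈ -0.42 * 90.6474 ≈ -38.07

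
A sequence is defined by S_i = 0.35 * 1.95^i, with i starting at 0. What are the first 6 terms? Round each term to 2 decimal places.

This is a geometric sequence.
i=0: S_0 = 0.35 * 1.95^0 = 0.35
i=1: S_1 = 0.35 * 1.95^1 ≈ 0.68
i=2: S_2 = 0.35 * 1.95^2 ≈ 1.33
i=3: S_3 = 0.35 * 1.95^3 ≈ 2.6
i=4: S_4 = 0.35 * 1.95^4 ≈ 5.06
i=5: S_5 = 0.35 * 1.95^5 ≈ 9.87
The first 6 terms are: [0.35, 0.68, 1.33, 2.6, 5.06, 9.87]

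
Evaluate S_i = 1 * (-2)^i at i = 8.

S_8 = 1 * (-2)^8 = 1 * 256 = 256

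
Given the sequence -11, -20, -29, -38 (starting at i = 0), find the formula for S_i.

Check differences: -20 - -11 = -9
-29 - -20 = -9
Common difference d = -9.
First term a = -11.
Formula: S_i = -11 - 9*i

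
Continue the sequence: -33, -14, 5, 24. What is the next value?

Differences: -14 - -33 = 19
This is an arithmetic sequence with common difference d = 19.
Next term = 24 + 19 = 43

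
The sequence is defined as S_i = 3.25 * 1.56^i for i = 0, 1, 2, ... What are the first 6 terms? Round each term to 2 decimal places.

This is a geometric sequence.
i=0: S_0 = 3.25 * 1.56^0 = 3.25
i=1: S_1 = 3.25 * 1.56^1 = 5.07
i=2: S_2 = 3.25 * 1.56^2 ≈ 7.91
i=3: S_3 = 3.25 * 1.56^3 ≈ 12.34
i=4: S_4 = 3.25 * 1.56^4 ≈ 19.25
i=5: S_5 = 3.25 * 1.56^5 ≈ 30.03
The first 6 terms are: [3.25, 5.07, 7.91, 12.34, 19.25, 30.03]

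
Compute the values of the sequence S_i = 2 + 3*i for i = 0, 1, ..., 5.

This is an arithmetic sequence.
i=0: S_0 = 2 + 3*0 = 2
i=1: S_1 = 2 + 3*1 = 5
i=2: S_2 = 2 + 3*2 = 8
i=3: S_3 = 2 + 3*3 = 11
i=4: S_4 = 2 + 3*4 = 14
i=5: S_5 = 2 + 3*5 = 17
The first 6 terms are: [2, 5, 8, 11, 14, 17]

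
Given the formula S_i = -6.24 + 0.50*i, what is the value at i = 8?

S_8 = -6.24 + 0.5*8 = -6.24 + 4.0 = -2.24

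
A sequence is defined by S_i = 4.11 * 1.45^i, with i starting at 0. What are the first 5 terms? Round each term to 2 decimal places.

This is a geometric sequence.
i=0: S_0 = 4.11 * 1.45^0 = 4.11
i=1: S_1 = 4.11 * 1.45^1 ≈ 5.96
i=2: S_2 = 4.11 * 1.45^2 ≈ 8.64
i=3: S_3 = 4.11 * 1.45^3 ≈ 12.53
i=4: S_4 = 4.11 * 1.45^4 ≈ 18.17
The first 5 terms are: [4.11, 5.96, 8.64, 12.53, 18.17]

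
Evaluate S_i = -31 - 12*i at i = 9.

S_9 = -31 + -12*9 = -31 + -108 = -139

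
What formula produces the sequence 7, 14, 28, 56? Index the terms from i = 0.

Check ratios: 14 / 7 = 2.0
Common ratio r = 2.
First term a = 7.
Formula: S_i = 7 * 2^i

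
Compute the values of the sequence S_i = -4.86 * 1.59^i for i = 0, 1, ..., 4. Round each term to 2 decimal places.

This is a geometric sequence.
i=0: S_0 = -4.86 * 1.59^0 = -4.86
i=1: S_1 = -4.86 * 1.59^1 ≈ -7.73
i=2: S_2 = -4.86 * 1.59^2 ≈ -12.29
i=3: S_3 = -4.86 * 1.59^3 ≈ -19.54
i=4: S_4 = -4.86 * 1.59^4 ≈ -31.06
The first 5 terms are: [-4.86, -7.73, -12.29, -19.54, -31.06]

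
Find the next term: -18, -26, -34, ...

Differences: -26 - -18 = -8
This is an arithmetic sequence with common difference d = -8.
Next term = -34 + -8 = -42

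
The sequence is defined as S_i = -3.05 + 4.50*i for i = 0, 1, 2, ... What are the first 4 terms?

This is an arithmetic sequence.
i=0: S_0 = -3.05 + 4.5*0 = -3.05
i=1: S_1 = -3.05 + 4.5*1 = 1.45
i=2: S_2 = -3.05 + 4.5*2 = 5.95
i=3: S_3 = -3.05 + 4.5*3 = 10.45
The first 4 terms are: [-3.05, 1.45, 5.95, 10.45]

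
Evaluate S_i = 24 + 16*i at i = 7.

S_7 = 24 + 16*7 = 24 + 112 = 136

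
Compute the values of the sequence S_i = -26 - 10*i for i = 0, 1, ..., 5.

This is an arithmetic sequence.
i=0: S_0 = -26 + -10*0 = -26
i=1: S_1 = -26 + -10*1 = -36
i=2: S_2 = -26 + -10*2 = -46
i=3: S_3 = -26 + -10*3 = -56
i=4: S_4 = -26 + -10*4 = -66
i=5: S_5 = -26 + -10*5 = -76
The first 6 terms are: [-26, -36, -46, -56, -66, -76]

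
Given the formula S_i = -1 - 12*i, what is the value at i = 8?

S_8 = -1 + -12*8 = -1 + -96 = -97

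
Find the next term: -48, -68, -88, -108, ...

Differences: -68 - -48 = -20
This is an arithmetic sequence with common difference d = -20.
Next term = -108 + -20 = -128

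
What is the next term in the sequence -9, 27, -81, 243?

Ratios: 27 / -9 = -3.0
This is a geometric sequence with common ratio r = -3.
Next term = 243 * -3 = -729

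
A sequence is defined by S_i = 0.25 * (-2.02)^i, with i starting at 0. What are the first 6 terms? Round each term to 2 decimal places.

This is a geometric sequence.
i=0: S_0 = 0.25 * (-2.02)^0 = 0.25
i=1: S_1 = 0.25 * (-2.02)^1 ≈ -0.51
i=2: S_2 = 0.25 * (-2.02)^2 ≈ 1.02
i=3: S_3 = 0.25 * (-2.02)^3 ≈ -2.06
i=4: S_4 = 0.25 * (-2.02)^4 ≈ 4.16
i=5: S_5 = 0.25 * (-2.02)^5 ≈ -8.41
The first 6 terms are: [0.25, -0.51, 1.02, -2.06, 4.16, -8.41]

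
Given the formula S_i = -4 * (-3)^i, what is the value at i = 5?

S_5 = -4 * (-3)^5 = -4 * -243 = 972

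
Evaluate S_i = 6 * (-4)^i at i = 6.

S_6 = 6 * (-4)^6 = 6 * 4096 = 24576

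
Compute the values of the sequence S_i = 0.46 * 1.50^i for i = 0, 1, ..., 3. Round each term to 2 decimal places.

This is a geometric sequence.
i=0: S_0 = 0.46 * 1.5^0 = 0.46
i=1: S_1 = 0.46 * 1.5^1 = 0.69
i=2: S_2 = 0.46 * 1.5^2 ≈ 1.04
i=3: S_3 = 0.46 * 1.5^3 ≈ 1.55
The first 4 terms are: [0.46, 0.69, 1.04, 1.55]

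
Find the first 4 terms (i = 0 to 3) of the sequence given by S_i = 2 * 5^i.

This is a geometric sequence.
i=0: S_0 = 2 * 5^0 = 2
i=1: S_1 = 2 * 5^1 = 10
i=2: S_2 = 2 * 5^2 = 50
i=3: S_3 = 2 * 5^3 = 250
The first 4 terms are: [2, 10, 50, 250]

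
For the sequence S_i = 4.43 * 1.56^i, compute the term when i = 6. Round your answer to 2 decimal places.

S_6 = 4.43 * 1.56^6 ≈ 4.43 * 14.4128 ≈ 63.85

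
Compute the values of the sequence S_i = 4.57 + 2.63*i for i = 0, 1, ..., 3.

This is an arithmetic sequence.
i=0: S_0 = 4.57 + 2.63*0 = 4.57
i=1: S_1 = 4.57 + 2.63*1 = 7.2
i=2: S_2 = 4.57 + 2.63*2 = 9.83
i=3: S_3 = 4.57 + 2.63*3 = 12.46
The first 4 terms are: [4.57, 7.2, 9.83, 12.46]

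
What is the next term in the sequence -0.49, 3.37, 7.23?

Differences: 3.37 - -0.49 = 3.86
This is an arithmetic sequence with common difference d = 3.86.
Next term = 7.23 + 3.86 = 11.09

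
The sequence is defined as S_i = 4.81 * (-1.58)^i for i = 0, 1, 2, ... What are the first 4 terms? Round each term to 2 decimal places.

This is a geometric sequence.
i=0: S_0 = 4.81 * (-1.58)^0 = 4.81
i=1: S_1 = 4.81 * (-1.58)^1 ≈ -7.6
i=2: S_2 = 4.81 * (-1.58)^2 ≈ 12.01
i=3: S_3 = 4.81 * (-1.58)^3 ≈ -18.97
The first 4 terms are: [4.81, -7.6, 12.01, -18.97]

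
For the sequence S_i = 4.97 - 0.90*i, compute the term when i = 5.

S_5 = 4.97 + -0.9*5 = 4.97 + -4.5 = 0.47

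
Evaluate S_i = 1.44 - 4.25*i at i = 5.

S_5 = 1.44 + -4.25*5 = 1.44 + -21.25 = -19.81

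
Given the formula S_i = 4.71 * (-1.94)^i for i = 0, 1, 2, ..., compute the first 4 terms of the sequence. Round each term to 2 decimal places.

This is a geometric sequence.
i=0: S_0 = 4.71 * (-1.94)^0 = 4.71
i=1: S_1 = 4.71 * (-1.94)^1 ≈ -9.14
i=2: S_2 = 4.71 * (-1.94)^2 ≈ 17.73
i=3: S_3 = 4.71 * (-1.94)^3 ≈ -34.39
The first 4 terms are: [4.71, -9.14, 17.73, -34.39]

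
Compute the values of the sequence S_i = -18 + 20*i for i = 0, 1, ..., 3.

This is an arithmetic sequence.
i=0: S_0 = -18 + 20*0 = -18
i=1: S_1 = -18 + 20*1 = 2
i=2: S_2 = -18 + 20*2 = 22
i=3: S_3 = -18 + 20*3 = 42
The first 4 terms are: [-18, 2, 22, 42]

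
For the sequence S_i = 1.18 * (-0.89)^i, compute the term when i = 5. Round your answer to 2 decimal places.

S_5 = 1.18 * (-0.89)^5 ≈ 1.18 * -0.5584 ≈ -0.66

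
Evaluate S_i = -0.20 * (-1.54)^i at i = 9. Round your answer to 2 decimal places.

S_9 = -0.2 * (-1.54)^9 ≈ -0.2 * -48.7177 ≈ 9.74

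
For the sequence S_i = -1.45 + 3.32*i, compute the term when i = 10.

S_10 = -1.45 + 3.32*10 = -1.45 + 33.2 = 31.75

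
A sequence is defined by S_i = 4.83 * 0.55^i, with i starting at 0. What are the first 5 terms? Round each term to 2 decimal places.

This is a geometric sequence.
i=0: S_0 = 4.83 * 0.55^0 = 4.83
i=1: S_1 = 4.83 * 0.55^1 ≈ 2.66
i=2: S_2 = 4.83 * 0.55^2 ≈ 1.46
i=3: S_3 = 4.83 * 0.55^3 ≈ 0.8
i=4: S_4 = 4.83 * 0.55^4 ≈ 0.44
The first 5 terms are: [4.83, 2.66, 1.46, 0.8, 0.44]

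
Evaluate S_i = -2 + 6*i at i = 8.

S_8 = -2 + 6*8 = -2 + 48 = 46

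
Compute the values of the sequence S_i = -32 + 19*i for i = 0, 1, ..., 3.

This is an arithmetic sequence.
i=0: S_0 = -32 + 19*0 = -32
i=1: S_1 = -32 + 19*1 = -13
i=2: S_2 = -32 + 19*2 = 6
i=3: S_3 = -32 + 19*3 = 25
The first 4 terms are: [-32, -13, 6, 25]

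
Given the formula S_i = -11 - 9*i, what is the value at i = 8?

S_8 = -11 + -9*8 = -11 + -72 = -83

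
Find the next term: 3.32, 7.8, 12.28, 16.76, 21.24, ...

Differences: 7.8 - 3.32 = 4.48
This is an arithmetic sequence with common difference d = 4.48.
Next term = 21.24 + 4.48 = 25.72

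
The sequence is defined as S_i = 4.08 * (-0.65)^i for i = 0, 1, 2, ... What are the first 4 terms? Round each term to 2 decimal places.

This is a geometric sequence.
i=0: S_0 = 4.08 * (-0.65)^0 = 4.08
i=1: S_1 = 4.08 * (-0.65)^1 ≈ -2.65
i=2: S_2 = 4.08 * (-0.65)^2 ≈ 1.72
i=3: S_3 = 4.08 * (-0.65)^3 ≈ -1.12
The first 4 terms are: [4.08, -2.65, 1.72, -1.12]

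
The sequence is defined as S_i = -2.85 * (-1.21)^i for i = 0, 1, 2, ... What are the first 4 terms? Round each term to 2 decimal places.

This is a geometric sequence.
i=0: S_0 = -2.85 * (-1.21)^0 = -2.85
i=1: S_1 = -2.85 * (-1.21)^1 ≈ 3.45
i=2: S_2 = -2.85 * (-1.21)^2 ≈ -4.17
i=3: S_3 = -2.85 * (-1.21)^3 ≈ 5.05
The first 4 terms are: [-2.85, 3.45, -4.17, 5.05]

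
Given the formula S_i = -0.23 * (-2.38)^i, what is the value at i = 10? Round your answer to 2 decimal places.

S_10 = -0.23 * (-2.38)^10 ≈ -0.23 * 5831.3562 ≈ -1341.21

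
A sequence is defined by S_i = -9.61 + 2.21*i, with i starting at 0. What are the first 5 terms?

This is an arithmetic sequence.
i=0: S_0 = -9.61 + 2.21*0 = -9.61
i=1: S_1 = -9.61 + 2.21*1 = -7.4
i=2: S_2 = -9.61 + 2.21*2 = -5.19
i=3: S_3 = -9.61 + 2.21*3 = -2.98
i=4: S_4 = -9.61 + 2.21*4 = -0.77
The first 5 terms are: [-9.61, -7.4, -5.19, -2.98, -0.77]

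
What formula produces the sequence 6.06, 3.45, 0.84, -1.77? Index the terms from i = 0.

Check differences: 3.45 - 6.06 = -2.61
0.84 - 3.45 = -2.61
Common difference d = -2.61.
First term a = 6.06.
Formula: S_i = 6.06 - 2.61*i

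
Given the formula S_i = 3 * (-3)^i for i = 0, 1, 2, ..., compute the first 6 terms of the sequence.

This is a geometric sequence.
i=0: S_0 = 3 * (-3)^0 = 3
i=1: S_1 = 3 * (-3)^1 = -9
i=2: S_2 = 3 * (-3)^2 = 27
i=3: S_3 = 3 * (-3)^3 = -81
i=4: S_4 = 3 * (-3)^4 = 243
i=5: S_5 = 3 * (-3)^5 = -729
The first 6 terms are: [3, -9, 27, -81, 243, -729]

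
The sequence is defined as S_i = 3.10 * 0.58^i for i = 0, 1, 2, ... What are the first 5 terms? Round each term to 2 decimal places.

This is a geometric sequence.
i=0: S_0 = 3.1 * 0.58^0 = 3.1
i=1: S_1 = 3.1 * 0.58^1 ≈ 1.8
i=2: S_2 = 3.1 * 0.58^2 ≈ 1.04
i=3: S_3 = 3.1 * 0.58^3 ≈ 0.6
i=4: S_4 = 3.1 * 0.58^4 ≈ 0.35
The first 5 terms are: [3.1, 1.8, 1.04, 0.6, 0.35]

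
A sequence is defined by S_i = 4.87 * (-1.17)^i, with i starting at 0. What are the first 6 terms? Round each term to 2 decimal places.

This is a geometric sequence.
i=0: S_0 = 4.87 * (-1.17)^0 = 4.87
i=1: S_1 = 4.87 * (-1.17)^1 ≈ -5.7
i=2: S_2 = 4.87 * (-1.17)^2 ≈ 6.67
i=3: S_3 = 4.87 * (-1.17)^3 ≈ -7.8
i=4: S_4 = 4.87 * (-1.17)^4 ≈ 9.13
i=5: S_5 = 4.87 * (-1.17)^5 ≈ -10.68
The first 6 terms are: [4.87, -5.7, 6.67, -7.8, 9.13, -10.68]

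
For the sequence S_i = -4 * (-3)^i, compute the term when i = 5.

S_5 = -4 * (-3)^5 = -4 * -243 = 972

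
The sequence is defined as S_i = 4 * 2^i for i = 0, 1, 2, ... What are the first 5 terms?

This is a geometric sequence.
i=0: S_0 = 4 * 2^0 = 4
i=1: S_1 = 4 * 2^1 = 8
i=2: S_2 = 4 * 2^2 = 16
i=3: S_3 = 4 * 2^3 = 32
i=4: S_4 = 4 * 2^4 = 64
The first 5 terms are: [4, 8, 16, 32, 64]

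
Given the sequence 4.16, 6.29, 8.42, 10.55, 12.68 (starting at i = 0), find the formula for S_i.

Check differences: 6.29 - 4.16 = 2.13
8.42 - 6.29 = 2.13
Common difference d = 2.13.
First term a = 4.16.
Formula: S_i = 4.16 + 2.13*i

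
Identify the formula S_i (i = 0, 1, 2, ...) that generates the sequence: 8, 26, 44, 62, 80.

Check differences: 26 - 8 = 18
44 - 26 = 18
Common difference d = 18.
First term a = 8.
Formula: S_i = 8 + 18*i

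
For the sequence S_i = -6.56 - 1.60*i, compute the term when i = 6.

S_6 = -6.56 + -1.6*6 = -6.56 + -9.6 = -16.16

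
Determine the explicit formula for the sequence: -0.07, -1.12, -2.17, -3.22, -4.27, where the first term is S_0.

Check differences: -1.12 - -0.07 = -1.05
-2.17 - -1.12 = -1.05
Common difference d = -1.05.
First term a = -0.07.
Formula: S_i = -0.07 - 1.05*i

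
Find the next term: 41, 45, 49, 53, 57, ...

Differences: 45 - 41 = 4
This is an arithmetic sequence with common difference d = 4.
Next term = 57 + 4 = 61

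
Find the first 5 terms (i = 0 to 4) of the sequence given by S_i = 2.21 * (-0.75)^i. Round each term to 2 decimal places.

This is a geometric sequence.
i=0: S_0 = 2.21 * (-0.75)^0 = 2.21
i=1: S_1 = 2.21 * (-0.75)^1 ≈ -1.66
i=2: S_2 = 2.21 * (-0.75)^2 ≈ 1.24
i=3: S_3 = 2.21 * (-0.75)^3 ≈ -0.93
i=4: S_4 = 2.21 * (-0.75)^4 ≈ 0.7
The first 5 terms are: [2.21, -1.66, 1.24, -0.93, 0.7]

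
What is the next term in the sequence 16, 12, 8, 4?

Differences: 12 - 16 = -4
This is an arithmetic sequence with common difference d = -4.
Next term = 4 + -4 = 0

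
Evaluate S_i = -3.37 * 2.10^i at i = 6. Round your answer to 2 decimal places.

S_6 = -3.37 * 2.1^6 ≈ -3.37 * 85.7661 ≈ -289.03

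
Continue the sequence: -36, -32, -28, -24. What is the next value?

Differences: -32 - -36 = 4
This is an arithmetic sequence with common difference d = 4.
Next term = -24 + 4 = -20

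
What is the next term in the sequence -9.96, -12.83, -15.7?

Differences: -12.83 - -9.96 = -2.87
This is an arithmetic sequence with common difference d = -2.87.
Next term = -15.7 + -2.87 = -18.57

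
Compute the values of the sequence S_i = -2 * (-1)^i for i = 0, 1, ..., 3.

This is a geometric sequence.
i=0: S_0 = -2 * (-1)^0 = -2
i=1: S_1 = -2 * (-1)^1 = 2
i=2: S_2 = -2 * (-1)^2 = -2
i=3: S_3 = -2 * (-1)^3 = 2
The first 4 terms are: [-2, 2, -2, 2]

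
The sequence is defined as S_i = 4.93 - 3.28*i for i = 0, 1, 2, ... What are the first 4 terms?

This is an arithmetic sequence.
i=0: S_0 = 4.93 + -3.28*0 = 4.93
i=1: S_1 = 4.93 + -3.28*1 = 1.65
i=2: S_2 = 4.93 + -3.28*2 = -1.63
i=3: S_3 = 4.93 + -3.28*3 = -4.91
The first 4 terms are: [4.93, 1.65, -1.63, -4.91]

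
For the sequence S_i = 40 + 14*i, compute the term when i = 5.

S_5 = 40 + 14*5 = 40 + 70 = 110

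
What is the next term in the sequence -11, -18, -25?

Differences: -18 - -11 = -7
This is an arithmetic sequence with common difference d = -7.
Next term = -25 + -7 = -32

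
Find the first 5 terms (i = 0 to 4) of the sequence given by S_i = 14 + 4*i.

This is an arithmetic sequence.
i=0: S_0 = 14 + 4*0 = 14
i=1: S_1 = 14 + 4*1 = 18
i=2: S_2 = 14 + 4*2 = 22
i=3: S_3 = 14 + 4*3 = 26
i=4: S_4 = 14 + 4*4 = 30
The first 5 terms are: [14, 18, 22, 26, 30]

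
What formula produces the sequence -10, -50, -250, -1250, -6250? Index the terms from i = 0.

Check ratios: -50 / -10 = 5.0
Common ratio r = 5.
First term a = -10.
Formula: S_i = -10 * 5^i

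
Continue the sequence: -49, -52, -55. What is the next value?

Differences: -52 - -49 = -3
This is an arithmetic sequence with common difference d = -3.
Next term = -55 + -3 = -58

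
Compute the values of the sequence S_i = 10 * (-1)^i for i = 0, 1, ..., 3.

This is a geometric sequence.
i=0: S_0 = 10 * (-1)^0 = 10
i=1: S_1 = 10 * (-1)^1 = -10
i=2: S_2 = 10 * (-1)^2 = 10
i=3: S_3 = 10 * (-1)^3 = -10
The first 4 terms are: [10, -10, 10, -10]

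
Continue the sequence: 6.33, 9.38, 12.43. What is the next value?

Differences: 9.38 - 6.33 = 3.05
This is an arithmetic sequence with common difference d = 3.05.
Next term = 12.43 + 3.05 = 15.48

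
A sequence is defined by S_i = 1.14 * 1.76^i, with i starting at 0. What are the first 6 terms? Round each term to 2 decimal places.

This is a geometric sequence.
i=0: S_0 = 1.14 * 1.76^0 = 1.14
i=1: S_1 = 1.14 * 1.76^1 ≈ 2.01
i=2: S_2 = 1.14 * 1.76^2 ≈ 3.53
i=3: S_3 = 1.14 * 1.76^3 ≈ 6.22
i=4: S_4 = 1.14 * 1.76^4 ≈ 10.94
i=5: S_5 = 1.14 * 1.76^5 ≈ 19.25
The first 6 terms are: [1.14, 2.01, 3.53, 6.22, 10.94, 19.25]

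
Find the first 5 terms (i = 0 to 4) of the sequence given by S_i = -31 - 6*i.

This is an arithmetic sequence.
i=0: S_0 = -31 + -6*0 = -31
i=1: S_1 = -31 + -6*1 = -37
i=2: S_2 = -31 + -6*2 = -43
i=3: S_3 = -31 + -6*3 = -49
i=4: S_4 = -31 + -6*4 = -55
The first 5 terms are: [-31, -37, -43, -49, -55]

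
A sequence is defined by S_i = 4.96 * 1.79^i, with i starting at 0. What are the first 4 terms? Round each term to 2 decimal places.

This is a geometric sequence.
i=0: S_0 = 4.96 * 1.79^0 = 4.96
i=1: S_1 = 4.96 * 1.79^1 ≈ 8.88
i=2: S_2 = 4.96 * 1.79^2 ≈ 15.89
i=3: S_3 = 4.96 * 1.79^3 ≈ 28.45
The first 4 terms are: [4.96, 8.88, 15.89, 28.45]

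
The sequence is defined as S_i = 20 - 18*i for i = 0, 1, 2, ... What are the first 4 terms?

This is an arithmetic sequence.
i=0: S_0 = 20 + -18*0 = 20
i=1: S_1 = 20 + -18*1 = 2
i=2: S_2 = 20 + -18*2 = -16
i=3: S_3 = 20 + -18*3 = -34
The first 4 terms are: [20, 2, -16, -34]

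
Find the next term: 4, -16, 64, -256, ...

Ratios: -16 / 4 = -4.0
This is a geometric sequence with common ratio r = -4.
Next term = -256 * -4 = 1024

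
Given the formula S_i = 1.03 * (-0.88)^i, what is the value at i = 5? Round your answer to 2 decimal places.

S_5 = 1.03 * (-0.88)^5 ≈ 1.03 * -0.5277 ≈ -0.54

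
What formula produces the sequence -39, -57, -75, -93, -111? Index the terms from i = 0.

Check differences: -57 - -39 = -18
-75 - -57 = -18
Common difference d = -18.
First term a = -39.
Formula: S_i = -39 - 18*i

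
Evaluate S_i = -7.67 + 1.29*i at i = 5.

S_5 = -7.67 + 1.29*5 = -7.67 + 6.45 = -1.22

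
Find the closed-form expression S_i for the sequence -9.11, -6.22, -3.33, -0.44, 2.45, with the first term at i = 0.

Check differences: -6.22 - -9.11 = 2.89
-3.33 - -6.22 = 2.89
Common difference d = 2.89.
First term a = -9.11.
Formula: S_i = -9.11 + 2.89*i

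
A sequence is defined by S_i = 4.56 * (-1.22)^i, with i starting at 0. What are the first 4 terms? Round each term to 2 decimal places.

This is a geometric sequence.
i=0: S_0 = 4.56 * (-1.22)^0 = 4.56
i=1: S_1 = 4.56 * (-1.22)^1 ≈ -5.56
i=2: S_2 = 4.56 * (-1.22)^2 ≈ 6.79
i=3: S_3 = 4.56 * (-1.22)^3 ≈ -8.28
The first 4 terms are: [4.56, -5.56, 6.79, -8.28]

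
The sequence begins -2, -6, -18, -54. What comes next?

Ratios: -6 / -2 = 3.0
This is a geometric sequence with common ratio r = 3.
Next term = -54 * 3 = -162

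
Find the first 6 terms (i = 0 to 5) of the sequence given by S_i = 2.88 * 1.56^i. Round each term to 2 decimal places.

This is a geometric sequence.
i=0: S_0 = 2.88 * 1.56^0 = 2.88
i=1: S_1 = 2.88 * 1.56^1 ≈ 4.49
i=2: S_2 = 2.88 * 1.56^2 ≈ 7.01
i=3: S_3 = 2.88 * 1.56^3 ≈ 10.93
i=4: S_4 = 2.88 * 1.56^4 ≈ 17.06
i=5: S_5 = 2.88 * 1.56^5 ≈ 26.61
The first 6 terms are: [2.88, 4.49, 7.01, 10.93, 17.06, 26.61]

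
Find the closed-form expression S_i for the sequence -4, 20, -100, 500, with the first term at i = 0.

Check ratios: 20 / -4 = -5.0
Common ratio r = -5.
First term a = -4.
Formula: S_i = -4 * (-5)^i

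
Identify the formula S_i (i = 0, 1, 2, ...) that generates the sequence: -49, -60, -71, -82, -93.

Check differences: -60 - -49 = -11
-71 - -60 = -11
Common difference d = -11.
First term a = -49.
Formula: S_i = -49 - 11*i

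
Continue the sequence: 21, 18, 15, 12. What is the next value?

Differences: 18 - 21 = -3
This is an arithmetic sequence with common difference d = -3.
Next term = 12 + -3 = 9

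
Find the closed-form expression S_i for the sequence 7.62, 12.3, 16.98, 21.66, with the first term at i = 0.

Check differences: 12.3 - 7.62 = 4.68
16.98 - 12.3 = 4.68
Common difference d = 4.68.
First term a = 7.62.
Formula: S_i = 7.62 + 4.68*i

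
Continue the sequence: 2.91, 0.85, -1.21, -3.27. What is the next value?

Differences: 0.85 - 2.91 = -2.06
This is an arithmetic sequence with common difference d = -2.06.
Next term = -3.27 + -2.06 = -5.33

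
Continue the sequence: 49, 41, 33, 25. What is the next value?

Differences: 41 - 49 = -8
This is an arithmetic sequence with common difference d = -8.
Next term = 25 + -8 = 17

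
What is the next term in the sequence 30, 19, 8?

Differences: 19 - 30 = -11
This is an arithmetic sequence with common difference d = -11.
Next term = 8 + -11 = -3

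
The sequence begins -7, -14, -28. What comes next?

Ratios: -14 / -7 = 2.0
This is a geometric sequence with common ratio r = 2.
Next term = -28 * 2 = -56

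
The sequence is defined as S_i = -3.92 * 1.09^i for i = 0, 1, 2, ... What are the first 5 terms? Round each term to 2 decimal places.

This is a geometric sequence.
i=0: S_0 = -3.92 * 1.09^0 = -3.92
i=1: S_1 = -3.92 * 1.09^1 ≈ -4.27
i=2: S_2 = -3.92 * 1.09^2 ≈ -4.66
i=3: S_3 = -3.92 * 1.09^3 ≈ -5.08
i=4: S_4 = -3.92 * 1.09^4 ≈ -5.53
The first 5 terms are: [-3.92, -4.27, -4.66, -5.08, -5.53]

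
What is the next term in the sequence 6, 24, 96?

Ratios: 24 / 6 = 4.0
This is a geometric sequence with common ratio r = 4.
Next term = 96 * 4 = 384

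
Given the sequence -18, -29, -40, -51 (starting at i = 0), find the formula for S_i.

Check differences: -29 - -18 = -11
-40 - -29 = -11
Common difference d = -11.
First term a = -18.
Formula: S_i = -18 - 11*i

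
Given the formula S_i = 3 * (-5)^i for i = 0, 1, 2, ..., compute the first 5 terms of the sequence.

This is a geometric sequence.
i=0: S_0 = 3 * (-5)^0 = 3
i=1: S_1 = 3 * (-5)^1 = -15
i=2: S_2 = 3 * (-5)^2 = 75
i=3: S_3 = 3 * (-5)^3 = -375
i=4: S_4 = 3 * (-5)^4 = 1875
The first 5 terms are: [3, -15, 75, -375, 1875]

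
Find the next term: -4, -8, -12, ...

Differences: -8 - -4 = -4
This is an arithmetic sequence with common difference d = -4.
Next term = -12 + -4 = -16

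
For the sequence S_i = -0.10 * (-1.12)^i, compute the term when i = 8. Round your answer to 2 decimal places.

S_8 = -0.1 * (-1.12)^8 ≈ -0.1 * 2.476 ≈ -0.25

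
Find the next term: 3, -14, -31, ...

Differences: -14 - 3 = -17
This is an arithmetic sequence with common difference d = -17.
Next term = -31 + -17 = -48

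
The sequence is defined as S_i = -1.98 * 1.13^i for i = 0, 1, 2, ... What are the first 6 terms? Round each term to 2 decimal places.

This is a geometric sequence.
i=0: S_0 = -1.98 * 1.13^0 = -1.98
i=1: S_1 = -1.98 * 1.13^1 ≈ -2.24
i=2: S_2 = -1.98 * 1.13^2 ≈ -2.53
i=3: S_3 = -1.98 * 1.13^3 ≈ -2.86
i=4: S_4 = -1.98 * 1.13^4 ≈ -3.23
i=5: S_5 = -1.98 * 1.13^5 ≈ -3.65
The first 6 terms are: [-1.98, -2.24, -2.53, -2.86, -3.23, -3.65]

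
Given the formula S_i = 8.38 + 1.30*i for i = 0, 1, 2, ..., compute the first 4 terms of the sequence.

This is an arithmetic sequence.
i=0: S_0 = 8.38 + 1.3*0 = 8.38
i=1: S_1 = 8.38 + 1.3*1 = 9.68
i=2: S_2 = 8.38 + 1.3*2 = 10.98
i=3: S_3 = 8.38 + 1.3*3 = 12.28
The first 4 terms are: [8.38, 9.68, 10.98, 12.28]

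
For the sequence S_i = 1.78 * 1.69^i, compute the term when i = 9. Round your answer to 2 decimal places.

S_9 = 1.78 * 1.69^9 ≈ 1.78 * 112.4554 ≈ 200.17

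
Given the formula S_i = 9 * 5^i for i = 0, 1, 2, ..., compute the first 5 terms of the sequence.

This is a geometric sequence.
i=0: S_0 = 9 * 5^0 = 9
i=1: S_1 = 9 * 5^1 = 45
i=2: S_2 = 9 * 5^2 = 225
i=3: S_3 = 9 * 5^3 = 1125
i=4: S_4 = 9 * 5^4 = 5625
The first 5 terms are: [9, 45, 225, 1125, 5625]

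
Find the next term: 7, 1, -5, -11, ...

Differences: 1 - 7 = -6
This is an arithmetic sequence with common difference d = -6.
Next term = -11 + -6 = -17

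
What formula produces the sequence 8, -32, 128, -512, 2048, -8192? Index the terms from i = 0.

Check ratios: -32 / 8 = -4.0
Common ratio r = -4.
First term a = 8.
Formula: S_i = 8 * (-4)^i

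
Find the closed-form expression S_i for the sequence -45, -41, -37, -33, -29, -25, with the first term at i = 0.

Check differences: -41 - -45 = 4
-37 - -41 = 4
Common difference d = 4.
First term a = -45.
Formula: S_i = -45 + 4*i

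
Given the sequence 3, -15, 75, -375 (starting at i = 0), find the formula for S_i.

Check ratios: -15 / 3 = -5.0
Common ratio r = -5.
First term a = 3.
Formula: S_i = 3 * (-5)^i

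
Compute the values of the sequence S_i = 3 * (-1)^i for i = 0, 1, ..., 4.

This is a geometric sequence.
i=0: S_0 = 3 * (-1)^0 = 3
i=1: S_1 = 3 * (-1)^1 = -3
i=2: S_2 = 3 * (-1)^2 = 3
i=3: S_3 = 3 * (-1)^3 = -3
i=4: S_4 = 3 * (-1)^4 = 3
The first 5 terms are: [3, -3, 3, -3, 3]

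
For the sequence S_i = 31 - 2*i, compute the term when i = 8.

S_8 = 31 + -2*8 = 31 + -16 = 15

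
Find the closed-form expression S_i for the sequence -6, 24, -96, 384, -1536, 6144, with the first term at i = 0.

Check ratios: 24 / -6 = -4.0
Common ratio r = -4.
First term a = -6.
Formula: S_i = -6 * (-4)^i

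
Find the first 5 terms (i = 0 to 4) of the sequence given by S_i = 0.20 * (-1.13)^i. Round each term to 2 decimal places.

This is a geometric sequence.
i=0: S_0 = 0.2 * (-1.13)^0 = 0.2
i=1: S_1 = 0.2 * (-1.13)^1 ≈ -0.23
i=2: S_2 = 0.2 * (-1.13)^2 ≈ 0.26
i=3: S_3 = 0.2 * (-1.13)^3 ≈ -0.29
i=4: S_4 = 0.2 * (-1.13)^4 ≈ 0.33
The first 5 terms are: [0.2, -0.23, 0.26, -0.29, 0.33]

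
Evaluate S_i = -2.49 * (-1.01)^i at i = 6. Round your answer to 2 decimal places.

S_6 = -2.49 * (-1.01)^6 ≈ -2.49 * 1.0615 ≈ -2.64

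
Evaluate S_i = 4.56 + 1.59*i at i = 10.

S_10 = 4.56 + 1.59*10 = 4.56 + 15.9 = 20.46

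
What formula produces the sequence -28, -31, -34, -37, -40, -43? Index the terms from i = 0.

Check differences: -31 - -28 = -3
-34 - -31 = -3
Common difference d = -3.
First term a = -28.
Formula: S_i = -28 - 3*i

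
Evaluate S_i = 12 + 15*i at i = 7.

S_7 = 12 + 15*7 = 12 + 105 = 117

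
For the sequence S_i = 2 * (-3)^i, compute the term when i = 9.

S_9 = 2 * (-3)^9 = 2 * -19683 = -39366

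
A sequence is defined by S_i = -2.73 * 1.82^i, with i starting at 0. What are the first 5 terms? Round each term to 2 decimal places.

This is a geometric sequence.
i=0: S_0 = -2.73 * 1.82^0 = -2.73
i=1: S_1 = -2.73 * 1.82^1 ≈ -4.97
i=2: S_2 = -2.73 * 1.82^2 ≈ -9.04
i=3: S_3 = -2.73 * 1.82^3 ≈ -16.46
i=4: S_4 = -2.73 * 1.82^4 ≈ -29.95
The first 5 terms are: [-2.73, -4.97, -9.04, -16.46, -29.95]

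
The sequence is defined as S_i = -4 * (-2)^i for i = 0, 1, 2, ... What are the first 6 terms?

This is a geometric sequence.
i=0: S_0 = -4 * (-2)^0 = -4
i=1: S_1 = -4 * (-2)^1 = 8
i=2: S_2 = -4 * (-2)^2 = -16
i=3: S_3 = -4 * (-2)^3 = 32
i=4: S_4 = -4 * (-2)^4 = -64
i=5: S_5 = -4 * (-2)^5 = 128
The first 6 terms are: [-4, 8, -16, 32, -64, 128]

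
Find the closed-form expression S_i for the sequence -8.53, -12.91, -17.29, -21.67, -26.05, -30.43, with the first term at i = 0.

Check differences: -12.91 - -8.53 = -4.38
-17.29 - -12.91 = -4.38
Common difference d = -4.38.
First term a = -8.53.
Formula: S_i = -8.53 - 4.38*i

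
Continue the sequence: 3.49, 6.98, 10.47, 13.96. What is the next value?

Differences: 6.98 - 3.49 = 3.49
This is an arithmetic sequence with common difference d = 3.49.
Next term = 13.96 + 3.49 = 17.45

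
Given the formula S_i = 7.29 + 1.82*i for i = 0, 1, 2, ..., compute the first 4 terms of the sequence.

This is an arithmetic sequence.
i=0: S_0 = 7.29 + 1.82*0 = 7.29
i=1: S_1 = 7.29 + 1.82*1 = 9.11
i=2: S_2 = 7.29 + 1.82*2 = 10.93
i=3: S_3 = 7.29 + 1.82*3 = 12.75
The first 4 terms are: [7.29, 9.11, 10.93, 12.75]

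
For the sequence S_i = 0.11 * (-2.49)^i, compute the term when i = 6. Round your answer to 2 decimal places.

S_6 = 0.11 * (-2.49)^6 ≈ 0.11 * 238.3395 ≈ 26.22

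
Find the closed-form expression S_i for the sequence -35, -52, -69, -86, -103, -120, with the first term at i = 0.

Check differences: -52 - -35 = -17
-69 - -52 = -17
Common difference d = -17.
First term a = -35.
Formula: S_i = -35 - 17*i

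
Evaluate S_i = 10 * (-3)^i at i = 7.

S_7 = 10 * (-3)^7 = 10 * -2187 = -21870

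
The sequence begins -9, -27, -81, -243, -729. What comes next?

Ratios: -27 / -9 = 3.0
This is a geometric sequence with common ratio r = 3.
Next term = -729 * 3 = -2187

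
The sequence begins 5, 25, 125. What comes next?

Ratios: 25 / 5 = 5.0
This is a geometric sequence with common ratio r = 5.
Next term = 125 * 5 = 625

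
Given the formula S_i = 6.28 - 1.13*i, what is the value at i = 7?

S_7 = 6.28 + -1.13*7 = 6.28 + -7.91 = -1.63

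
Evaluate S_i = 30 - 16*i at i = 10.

S_10 = 30 + -16*10 = 30 + -160 = -130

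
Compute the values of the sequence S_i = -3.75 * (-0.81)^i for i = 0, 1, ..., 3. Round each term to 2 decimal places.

This is a geometric sequence.
i=0: S_0 = -3.75 * (-0.81)^0 = -3.75
i=1: S_1 = -3.75 * (-0.81)^1 ≈ 3.04
i=2: S_2 = -3.75 * (-0.81)^2 ≈ -2.46
i=3: S_3 = -3.75 * (-0.81)^3 ≈ 1.99
The first 4 terms are: [-3.75, 3.04, -2.46, 1.99]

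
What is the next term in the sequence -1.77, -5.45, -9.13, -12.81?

Differences: -5.45 - -1.77 = -3.68
This is an arithmetic sequence with common difference d = -3.68.
Next term = -12.81 + -3.68 = -16.49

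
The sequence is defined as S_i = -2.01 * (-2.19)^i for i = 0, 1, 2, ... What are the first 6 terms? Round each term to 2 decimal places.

This is a geometric sequence.
i=0: S_0 = -2.01 * (-2.19)^0 = -2.01
i=1: S_1 = -2.01 * (-2.19)^1 ≈ 4.4
i=2: S_2 = -2.01 * (-2.19)^2 ≈ -9.64
i=3: S_3 = -2.01 * (-2.19)^3 ≈ 21.11
i=4: S_4 = -2.01 * (-2.19)^4 ≈ -46.24
i=5: S_5 = -2.01 * (-2.19)^5 ≈ 101.26
The first 6 terms are: [-2.01, 4.4, -9.64, 21.11, -46.24, 101.26]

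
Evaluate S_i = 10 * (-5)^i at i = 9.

S_9 = 10 * (-5)^9 = 10 * -1953125 = -19531250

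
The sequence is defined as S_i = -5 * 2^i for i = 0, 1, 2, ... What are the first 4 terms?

This is a geometric sequence.
i=0: S_0 = -5 * 2^0 = -5
i=1: S_1 = -5 * 2^1 = -10
i=2: S_2 = -5 * 2^2 = -20
i=3: S_3 = -5 * 2^3 = -40
The first 4 terms are: [-5, -10, -20, -40]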